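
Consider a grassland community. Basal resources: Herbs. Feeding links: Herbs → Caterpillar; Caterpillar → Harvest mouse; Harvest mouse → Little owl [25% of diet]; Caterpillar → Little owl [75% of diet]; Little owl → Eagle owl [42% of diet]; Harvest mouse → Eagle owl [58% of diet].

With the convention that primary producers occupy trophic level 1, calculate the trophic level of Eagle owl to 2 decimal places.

Caterpillar: 1 + 1 = 2
Harvest mouse: 1 + 2 = 3
Little owl: 1 + (0.25×3 + 0.75×2) = 3.25
Eagle owl: 1 + (0.42×3.25 + 0.58×3) = 4.105

4.11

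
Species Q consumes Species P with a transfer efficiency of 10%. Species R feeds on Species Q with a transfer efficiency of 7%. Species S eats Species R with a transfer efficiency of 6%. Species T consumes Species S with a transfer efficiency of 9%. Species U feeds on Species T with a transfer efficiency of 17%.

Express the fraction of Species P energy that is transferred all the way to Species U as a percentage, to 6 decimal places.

0.000643%

Product of link efficiencies: 0.1 × 0.07 × 0.06 × 0.09 × 0.17 = 0.000006426
As a percentage: 0.000006426 × 100 = 0.000643%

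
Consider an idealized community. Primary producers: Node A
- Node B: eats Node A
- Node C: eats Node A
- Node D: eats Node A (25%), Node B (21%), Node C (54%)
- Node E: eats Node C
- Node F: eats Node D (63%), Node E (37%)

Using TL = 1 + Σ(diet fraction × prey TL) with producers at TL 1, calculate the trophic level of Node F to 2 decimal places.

3.84

Node B: 1 + 1 = 2
Node C: 1 + 1 = 2
Node D: 1 + (0.25×1 + 0.21×2 + 0.54×2) = 2.75
Node E: 1 + 2 = 3
Node F: 1 + (0.63×2.75 + 0.37×3) = 3.8425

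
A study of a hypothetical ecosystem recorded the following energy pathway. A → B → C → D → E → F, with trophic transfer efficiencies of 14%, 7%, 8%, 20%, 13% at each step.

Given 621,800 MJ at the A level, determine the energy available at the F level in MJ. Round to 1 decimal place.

12.7 MJ

B: 621800 × 0.14 = 87052 MJ
C: 87052 × 0.07 = 6093.64 MJ
D: 6093.64 × 0.08 = 487.4912 MJ
E: 487.4912 × 0.2 = 97.49824 MJ
F: 97.49824 × 0.13 = 12.6747712 MJ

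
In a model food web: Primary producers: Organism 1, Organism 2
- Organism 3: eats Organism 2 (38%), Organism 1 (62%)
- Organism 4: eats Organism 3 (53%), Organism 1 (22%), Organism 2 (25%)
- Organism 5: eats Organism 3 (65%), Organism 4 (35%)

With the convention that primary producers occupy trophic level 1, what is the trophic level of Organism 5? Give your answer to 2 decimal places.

Organism 3: 1 + (0.38×1 + 0.62×1) = 2
Organism 4: 1 + (0.53×2 + 0.22×1 + 0.25×1) = 2.53
Organism 5: 1 + (0.65×2 + 0.35×2.53) = 3.1855

3.19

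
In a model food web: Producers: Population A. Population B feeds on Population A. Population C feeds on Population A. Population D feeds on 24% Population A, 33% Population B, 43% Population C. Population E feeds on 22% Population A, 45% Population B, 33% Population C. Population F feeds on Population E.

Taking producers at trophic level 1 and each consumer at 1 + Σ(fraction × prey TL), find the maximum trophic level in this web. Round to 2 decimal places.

Population B: 1 + 1 = 2
Population C: 1 + 1 = 2
Population D: 1 + (0.24×1 + 0.33×2 + 0.43×2) = 2.76
Population E: 1 + (0.22×1 + 0.45×2 + 0.33×2) = 2.78
Population F: 1 + 2.78 = 3.78

3.78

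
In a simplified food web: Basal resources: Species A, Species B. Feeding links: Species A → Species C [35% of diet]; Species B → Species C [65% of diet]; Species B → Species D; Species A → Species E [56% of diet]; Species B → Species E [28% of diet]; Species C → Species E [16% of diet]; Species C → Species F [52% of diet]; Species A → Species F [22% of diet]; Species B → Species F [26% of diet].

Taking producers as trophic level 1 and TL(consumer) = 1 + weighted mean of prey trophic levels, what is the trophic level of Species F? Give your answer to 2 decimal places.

Species C: 1 + (0.35×1 + 0.65×1) = 2
Species D: 1 + 1 = 2
Species E: 1 + (0.56×1 + 0.28×1 + 0.16×2) = 2.16
Species F: 1 + (0.52×2 + 0.22×1 + 0.26×1) = 2.52

2.52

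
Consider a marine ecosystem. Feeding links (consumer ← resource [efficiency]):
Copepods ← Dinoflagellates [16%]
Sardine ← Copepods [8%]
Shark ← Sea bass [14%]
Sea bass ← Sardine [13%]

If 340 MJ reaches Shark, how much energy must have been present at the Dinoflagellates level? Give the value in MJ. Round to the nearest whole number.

1459478 MJ

Cumulative transfer efficiency: 0.16 × 0.08 × 0.13 × 0.14 = 0.00023296
Dinoflagellates energy = 340 / 0.00023296 = 1459478 MJ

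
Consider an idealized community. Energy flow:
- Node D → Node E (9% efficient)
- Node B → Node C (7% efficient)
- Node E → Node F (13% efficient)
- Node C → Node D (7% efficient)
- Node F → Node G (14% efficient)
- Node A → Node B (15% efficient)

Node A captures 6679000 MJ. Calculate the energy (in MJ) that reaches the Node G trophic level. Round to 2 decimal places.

Node B: 6679000 × 0.15 = 1001850 MJ
Node C: 1001850 × 0.07 = 70129.5 MJ
Node D: 70129.5 × 0.07 = 4909.065 MJ
Node E: 4909.065 × 0.09 = 441.81585 MJ
Node F: 441.81585 × 0.13 = 57.4360605 MJ
Node G: 57.4360605 × 0.14 = 8.04104847 MJ

8.04 MJ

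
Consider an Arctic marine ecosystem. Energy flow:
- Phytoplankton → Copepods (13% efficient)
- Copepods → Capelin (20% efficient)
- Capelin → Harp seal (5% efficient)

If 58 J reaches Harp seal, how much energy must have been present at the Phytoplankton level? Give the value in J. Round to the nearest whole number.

Cumulative transfer efficiency: 0.13 × 0.2 × 0.05 = 0.0013
Phytoplankton energy = 58 / 0.0013 = 44615 J

44615 J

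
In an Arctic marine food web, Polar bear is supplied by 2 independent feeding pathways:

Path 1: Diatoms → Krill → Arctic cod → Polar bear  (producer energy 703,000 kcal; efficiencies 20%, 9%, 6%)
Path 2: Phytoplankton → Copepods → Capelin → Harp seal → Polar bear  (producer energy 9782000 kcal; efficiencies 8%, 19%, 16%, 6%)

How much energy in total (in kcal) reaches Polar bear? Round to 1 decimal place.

2186.6 kcal

Path 1: 703000 × 0.2 × 0.09 × 0.06 = 759.24 kcal
Path 2: 9782000 × 0.08 × 0.19 × 0.16 × 0.06 = 1427.38944 kcal
Total at Polar bear: 759.24 + 1427.38944 = 2186.62944 kcal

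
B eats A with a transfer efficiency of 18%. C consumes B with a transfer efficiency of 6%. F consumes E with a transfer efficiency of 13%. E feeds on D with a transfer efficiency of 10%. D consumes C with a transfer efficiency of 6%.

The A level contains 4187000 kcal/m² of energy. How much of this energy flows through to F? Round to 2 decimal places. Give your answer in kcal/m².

B: 4187000 × 0.18 = 753660 kcal/m²
C: 753660 × 0.06 = 45219.6 kcal/m²
D: 45219.6 × 0.06 = 2713.176 kcal/m²
E: 2713.176 × 0.1 = 271.3176 kcal/m²
F: 271.3176 × 0.13 = 35.271288 kcal/m²

35.27 kcal/m²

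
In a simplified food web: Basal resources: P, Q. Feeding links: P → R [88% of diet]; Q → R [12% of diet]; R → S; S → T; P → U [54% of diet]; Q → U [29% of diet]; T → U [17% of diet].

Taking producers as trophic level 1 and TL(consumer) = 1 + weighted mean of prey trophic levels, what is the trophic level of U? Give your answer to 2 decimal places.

2.51

R: 1 + (0.88×1 + 0.12×1) = 2
S: 1 + 2 = 3
T: 1 + 3 = 4
U: 1 + (0.54×1 + 0.29×1 + 0.17×4) = 2.51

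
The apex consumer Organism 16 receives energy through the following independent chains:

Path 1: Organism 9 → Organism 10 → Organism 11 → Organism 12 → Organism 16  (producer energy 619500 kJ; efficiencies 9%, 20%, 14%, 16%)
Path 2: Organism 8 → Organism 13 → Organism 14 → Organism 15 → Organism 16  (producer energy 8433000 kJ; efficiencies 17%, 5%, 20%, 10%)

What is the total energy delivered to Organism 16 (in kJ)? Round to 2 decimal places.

Path 1: 619500 × 0.09 × 0.2 × 0.14 × 0.16 = 249.7824 kJ
Path 2: 8433000 × 0.17 × 0.05 × 0.2 × 0.1 = 1433.61 kJ
Total at Organism 16: 249.7824 + 1433.61 = 1683.3924 kJ

1683.39 kJ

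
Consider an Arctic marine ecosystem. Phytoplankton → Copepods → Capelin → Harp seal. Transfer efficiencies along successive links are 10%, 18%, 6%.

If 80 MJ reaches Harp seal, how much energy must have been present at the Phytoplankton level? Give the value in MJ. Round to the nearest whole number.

Cumulative transfer efficiency: 0.1 × 0.18 × 0.06 = 0.00108
Phytoplankton energy = 80 / 0.00108 = 74074 MJ

74074 MJ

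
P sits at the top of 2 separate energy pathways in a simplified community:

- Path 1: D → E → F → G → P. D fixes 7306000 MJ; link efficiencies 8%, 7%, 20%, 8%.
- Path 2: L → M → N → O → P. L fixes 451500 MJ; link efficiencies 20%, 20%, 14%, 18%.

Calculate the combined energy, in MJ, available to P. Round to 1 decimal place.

Path 1: 7306000 × 0.08 × 0.07 × 0.2 × 0.08 = 654.6176 MJ
Path 2: 451500 × 0.2 × 0.2 × 0.14 × 0.18 = 455.112 MJ
Total at P: 654.6176 + 455.112 = 1109.7296 MJ

1109.7 MJ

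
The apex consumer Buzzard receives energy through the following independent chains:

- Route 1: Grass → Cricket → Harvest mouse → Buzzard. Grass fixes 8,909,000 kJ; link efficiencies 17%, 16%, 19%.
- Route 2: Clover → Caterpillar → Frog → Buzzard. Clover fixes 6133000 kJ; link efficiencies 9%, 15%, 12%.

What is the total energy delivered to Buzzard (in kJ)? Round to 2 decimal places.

55977.17 kJ

Route 1: 8909000 × 0.17 × 0.16 × 0.19 = 46041.712 kJ
Route 2: 6133000 × 0.09 × 0.15 × 0.12 = 9935.46 kJ
Total at Buzzard: 46041.712 + 9935.46 = 55977.172 kJ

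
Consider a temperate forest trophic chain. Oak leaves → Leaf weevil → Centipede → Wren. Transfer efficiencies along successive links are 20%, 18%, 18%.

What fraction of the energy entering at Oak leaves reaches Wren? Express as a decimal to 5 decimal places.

0.00648

Product of link efficiencies: 0.2 × 0.18 × 0.18 = 0.00648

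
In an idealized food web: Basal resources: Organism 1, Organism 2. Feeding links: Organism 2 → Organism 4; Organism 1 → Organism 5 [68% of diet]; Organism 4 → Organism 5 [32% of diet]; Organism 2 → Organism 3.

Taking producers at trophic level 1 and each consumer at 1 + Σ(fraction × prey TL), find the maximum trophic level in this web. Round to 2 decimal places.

Organism 3: 1 + 1 = 2
Organism 4: 1 + 1 = 2
Organism 5: 1 + (0.32×2 + 0.68×1) = 2.32

2.32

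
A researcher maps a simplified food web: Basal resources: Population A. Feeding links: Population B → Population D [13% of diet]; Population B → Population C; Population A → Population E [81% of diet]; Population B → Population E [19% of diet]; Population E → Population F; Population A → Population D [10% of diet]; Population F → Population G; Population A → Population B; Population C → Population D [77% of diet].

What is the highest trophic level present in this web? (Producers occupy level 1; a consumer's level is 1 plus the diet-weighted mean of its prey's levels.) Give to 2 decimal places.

4.19

Population B: 1 + 1 = 2
Population C: 1 + 2 = 3
Population D: 1 + (0.1×1 + 0.13×2 + 0.77×3) = 3.67
Population E: 1 + (0.19×2 + 0.81×1) = 2.19
Population F: 1 + 2.19 = 3.19
Population G: 1 + 3.19 = 4.19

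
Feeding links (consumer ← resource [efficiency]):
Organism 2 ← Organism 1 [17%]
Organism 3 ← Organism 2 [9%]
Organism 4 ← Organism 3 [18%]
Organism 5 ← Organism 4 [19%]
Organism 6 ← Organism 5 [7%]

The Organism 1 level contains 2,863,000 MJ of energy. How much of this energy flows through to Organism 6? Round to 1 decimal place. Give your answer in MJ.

Organism 2: 2863000 × 0.17 = 486710 MJ
Organism 3: 486710 × 0.09 = 43803.9 MJ
Organism 4: 43803.9 × 0.18 = 7884.702 MJ
Organism 5: 7884.702 × 0.19 = 1498.09338 MJ
Organism 6: 1498.09338 × 0.07 = 104.8665366 MJ

104.9 MJ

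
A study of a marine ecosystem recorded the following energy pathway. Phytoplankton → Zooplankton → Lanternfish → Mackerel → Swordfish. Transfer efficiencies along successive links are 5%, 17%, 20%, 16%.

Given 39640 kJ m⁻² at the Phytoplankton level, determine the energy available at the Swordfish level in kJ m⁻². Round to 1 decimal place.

10.8 kJ m⁻²

Zooplankton: 39640 × 0.05 = 1982 kJ m⁻²
Lanternfish: 1982 × 0.17 = 336.94 kJ m⁻²
Mackerel: 336.94 × 0.2 = 67.388 kJ m⁻²
Swordfish: 67.388 × 0.16 = 10.78208 kJ m⁻²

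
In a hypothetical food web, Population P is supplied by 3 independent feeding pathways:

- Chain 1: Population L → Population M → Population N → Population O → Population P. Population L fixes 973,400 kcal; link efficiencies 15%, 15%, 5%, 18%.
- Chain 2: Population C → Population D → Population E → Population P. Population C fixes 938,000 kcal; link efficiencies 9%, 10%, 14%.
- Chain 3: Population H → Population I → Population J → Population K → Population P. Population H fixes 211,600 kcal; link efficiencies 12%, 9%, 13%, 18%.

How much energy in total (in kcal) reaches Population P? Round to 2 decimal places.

1432.47 kcal

Chain 1: 973400 × 0.15 × 0.15 × 0.05 × 0.18 = 197.1135 kcal
Chain 2: 938000 × 0.09 × 0.1 × 0.14 = 1181.88 kcal
Chain 3: 211600 × 0.12 × 0.09 × 0.13 × 0.18 = 53.475552 kcal
Total at Population P: 197.1135 + 1181.88 + 53.475552 = 1432.469052 kcal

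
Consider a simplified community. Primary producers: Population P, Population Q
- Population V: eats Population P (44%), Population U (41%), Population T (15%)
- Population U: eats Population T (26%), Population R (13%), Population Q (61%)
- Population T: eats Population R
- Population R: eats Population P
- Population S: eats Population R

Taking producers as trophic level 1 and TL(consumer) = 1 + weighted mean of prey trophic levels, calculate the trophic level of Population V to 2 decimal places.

Population R: 1 + 1 = 2
Population S: 1 + 2 = 3
Population T: 1 + 2 = 3
Population U: 1 + (0.26×3 + 0.13×2 + 0.61×1) = 2.65
Population V: 1 + (0.44×1 + 0.41×2.65 + 0.15×3) = 2.9765

2.98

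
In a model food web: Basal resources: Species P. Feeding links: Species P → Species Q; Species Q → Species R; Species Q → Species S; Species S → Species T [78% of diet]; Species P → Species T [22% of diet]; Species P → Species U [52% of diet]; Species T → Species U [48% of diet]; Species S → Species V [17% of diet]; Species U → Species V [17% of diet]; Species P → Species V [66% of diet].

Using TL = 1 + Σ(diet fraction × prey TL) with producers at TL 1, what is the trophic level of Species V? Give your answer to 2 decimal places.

2.72

Species Q: 1 + 1 = 2
Species R: 1 + 2 = 3
Species S: 1 + 2 = 3
Species T: 1 + (0.78×3 + 0.22×1) = 3.56
Species U: 1 + (0.52×1 + 0.48×3.56) = 3.2288
Species V: 1 + (0.17×3 + 0.17×3.2288 + 0.66×1) = 2.718896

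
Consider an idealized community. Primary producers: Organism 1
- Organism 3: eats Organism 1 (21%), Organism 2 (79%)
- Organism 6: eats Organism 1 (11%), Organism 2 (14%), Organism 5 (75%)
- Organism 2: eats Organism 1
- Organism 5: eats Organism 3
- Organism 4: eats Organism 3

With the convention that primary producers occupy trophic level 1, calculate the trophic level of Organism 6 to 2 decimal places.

4.23

Organism 2: 1 + 1 = 2
Organism 3: 1 + (0.21×1 + 0.79×2) = 2.79
Organism 4: 1 + 2.79 = 3.79
Organism 5: 1 + 2.79 = 3.79
Organism 6: 1 + (0.11×1 + 0.14×2 + 0.75×3.79) = 4.2325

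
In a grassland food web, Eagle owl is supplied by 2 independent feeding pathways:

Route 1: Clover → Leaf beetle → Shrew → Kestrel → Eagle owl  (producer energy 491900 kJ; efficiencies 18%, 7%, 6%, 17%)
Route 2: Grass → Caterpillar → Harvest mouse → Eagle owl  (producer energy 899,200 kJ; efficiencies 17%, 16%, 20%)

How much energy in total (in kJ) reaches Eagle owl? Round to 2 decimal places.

4954.87 kJ

Route 1: 491900 × 0.18 × 0.07 × 0.06 × 0.17 = 63.218988 kJ
Route 2: 899200 × 0.17 × 0.16 × 0.2 = 4891.648 kJ
Total at Eagle owl: 63.218988 + 4891.648 = 4954.866988 kJ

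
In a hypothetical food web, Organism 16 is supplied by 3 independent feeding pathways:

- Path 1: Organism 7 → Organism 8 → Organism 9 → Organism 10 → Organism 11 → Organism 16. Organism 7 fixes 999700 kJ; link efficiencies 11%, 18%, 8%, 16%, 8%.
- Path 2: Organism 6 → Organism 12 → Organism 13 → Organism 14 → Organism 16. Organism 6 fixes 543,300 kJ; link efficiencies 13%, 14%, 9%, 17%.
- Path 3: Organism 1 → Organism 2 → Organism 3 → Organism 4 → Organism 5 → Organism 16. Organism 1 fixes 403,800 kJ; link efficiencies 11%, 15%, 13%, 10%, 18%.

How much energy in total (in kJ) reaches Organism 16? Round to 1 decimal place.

Path 1: 999700 × 0.11 × 0.18 × 0.08 × 0.16 × 0.08 = 20.26911744 kJ
Path 2: 543300 × 0.13 × 0.14 × 0.09 × 0.17 = 151.287318 kJ
Path 3: 403800 × 0.11 × 0.15 × 0.13 × 0.1 × 0.18 = 15.590718 kJ
Total at Organism 16: 20.26911744 + 151.287318 + 15.590718 = 187.14715344 kJ

187.1 kJ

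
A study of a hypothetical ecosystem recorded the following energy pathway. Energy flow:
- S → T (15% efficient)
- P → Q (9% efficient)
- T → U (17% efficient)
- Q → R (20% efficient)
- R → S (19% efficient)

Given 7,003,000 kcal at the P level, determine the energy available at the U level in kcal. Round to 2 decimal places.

610.73 kcal

Q: 7003000 × 0.09 = 630270 kcal
R: 630270 × 0.2 = 126054 kcal
S: 126054 × 0.19 = 23950.26 kcal
T: 23950.26 × 0.15 = 3592.539 kcal
U: 3592.539 × 0.17 = 610.73163 kcal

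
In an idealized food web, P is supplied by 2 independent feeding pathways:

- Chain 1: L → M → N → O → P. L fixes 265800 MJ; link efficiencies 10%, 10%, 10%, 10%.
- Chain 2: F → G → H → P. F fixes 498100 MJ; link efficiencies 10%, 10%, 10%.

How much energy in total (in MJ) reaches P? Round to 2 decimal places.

Chain 1: 265800 × 0.1 × 0.1 × 0.1 × 0.1 = 26.58 MJ
Chain 2: 498100 × 0.1 × 0.1 × 0.1 = 498.1 MJ
Total at P: 26.58 + 498.1 = 524.68 MJ

524.68 MJ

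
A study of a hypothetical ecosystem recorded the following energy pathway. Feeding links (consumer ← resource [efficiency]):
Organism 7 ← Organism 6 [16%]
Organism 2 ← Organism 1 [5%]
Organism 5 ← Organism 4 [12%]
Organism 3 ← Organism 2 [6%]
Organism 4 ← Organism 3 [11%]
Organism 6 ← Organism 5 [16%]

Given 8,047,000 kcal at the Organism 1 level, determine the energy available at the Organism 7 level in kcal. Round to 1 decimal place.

8.2 kcal

Organism 2: 8047000 × 0.05 = 402350 kcal
Organism 3: 402350 × 0.06 = 24141 kcal
Organism 4: 24141 × 0.11 = 2655.51 kcal
Organism 5: 2655.51 × 0.12 = 318.6612 kcal
Organism 6: 318.6612 × 0.16 = 50.985792 kcal
Organism 7: 50.985792 × 0.16 = 8.15772672 kcal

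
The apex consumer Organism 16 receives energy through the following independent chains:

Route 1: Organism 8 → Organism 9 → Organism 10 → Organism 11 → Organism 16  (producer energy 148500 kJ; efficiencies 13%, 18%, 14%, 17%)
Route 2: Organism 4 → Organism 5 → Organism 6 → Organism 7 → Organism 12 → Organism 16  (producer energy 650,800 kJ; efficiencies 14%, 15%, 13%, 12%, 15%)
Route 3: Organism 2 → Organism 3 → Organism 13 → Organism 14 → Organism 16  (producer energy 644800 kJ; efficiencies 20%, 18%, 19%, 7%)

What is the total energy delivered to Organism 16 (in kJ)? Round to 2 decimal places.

423.41 kJ

Route 1: 148500 × 0.13 × 0.18 × 0.14 × 0.17 = 82.70262 kJ
Route 2: 650800 × 0.14 × 0.15 × 0.13 × 0.12 × 0.15 = 31.980312 kJ
Route 3: 644800 × 0.2 × 0.18 × 0.19 × 0.07 = 308.73024 kJ
Total at Organism 16: 82.70262 + 31.980312 + 308.73024 = 423.413172 kJ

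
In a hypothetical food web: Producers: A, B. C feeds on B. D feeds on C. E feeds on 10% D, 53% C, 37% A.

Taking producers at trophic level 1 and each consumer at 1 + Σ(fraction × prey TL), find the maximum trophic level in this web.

3

C: 1 + 1 = 2
D: 1 + 2 = 3
E: 1 + (0.1×3 + 0.53×2 + 0.37×1) = 2.73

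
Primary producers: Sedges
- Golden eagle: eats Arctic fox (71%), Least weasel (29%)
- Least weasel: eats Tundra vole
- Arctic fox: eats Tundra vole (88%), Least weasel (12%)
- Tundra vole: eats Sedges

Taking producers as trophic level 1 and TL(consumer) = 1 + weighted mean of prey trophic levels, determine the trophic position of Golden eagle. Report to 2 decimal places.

4.09

Tundra vole: 1 + 1 = 2
Least weasel: 1 + 2 = 3
Arctic fox: 1 + (0.88×2 + 0.12×3) = 3.12
Golden eagle: 1 + (0.71×3.12 + 0.29×3) = 4.0852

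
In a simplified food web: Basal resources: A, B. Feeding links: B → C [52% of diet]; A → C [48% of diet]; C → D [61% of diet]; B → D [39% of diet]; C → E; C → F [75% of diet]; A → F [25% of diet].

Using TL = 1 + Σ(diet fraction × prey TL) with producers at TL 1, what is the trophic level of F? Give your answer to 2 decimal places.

C: 1 + (0.52×1 + 0.48×1) = 2
D: 1 + (0.61×2 + 0.39×1) = 2.61
E: 1 + 2 = 3
F: 1 + (0.75×2 + 0.25×1) = 2.75

2.75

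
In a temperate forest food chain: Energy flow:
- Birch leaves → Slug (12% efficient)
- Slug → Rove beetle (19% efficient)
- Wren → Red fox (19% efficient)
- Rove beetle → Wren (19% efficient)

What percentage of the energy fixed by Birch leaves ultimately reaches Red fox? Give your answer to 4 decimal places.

0.0823%

Product of link efficiencies: 0.12 × 0.19 × 0.19 × 0.19 = 0.00082308
As a percentage: 0.00082308 × 100 = 0.0823%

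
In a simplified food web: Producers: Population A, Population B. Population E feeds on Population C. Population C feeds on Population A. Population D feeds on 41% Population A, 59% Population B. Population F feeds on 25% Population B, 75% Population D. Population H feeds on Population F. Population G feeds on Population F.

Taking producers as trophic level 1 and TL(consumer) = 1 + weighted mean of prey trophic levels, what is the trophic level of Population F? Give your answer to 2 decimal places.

Population C: 1 + 1 = 2
Population D: 1 + (0.41×1 + 0.59×1) = 2
Population E: 1 + 2 = 3
Population F: 1 + (0.25×1 + 0.75×2) = 2.75
Population G: 1 + 2.75 = 3.75
Population H: 1 + 2.75 = 3.75

2.75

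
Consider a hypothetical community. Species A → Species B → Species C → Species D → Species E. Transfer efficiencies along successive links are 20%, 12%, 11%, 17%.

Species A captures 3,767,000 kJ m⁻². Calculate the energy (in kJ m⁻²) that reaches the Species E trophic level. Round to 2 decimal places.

Species B: 3767000 × 0.2 = 753400 kJ m⁻²
Species C: 753400 × 0.12 = 90408 kJ m⁻²
Species D: 90408 × 0.11 = 9944.88 kJ m⁻²
Species E: 9944.88 × 0.17 = 1690.6296 kJ m⁻²

1690.63 kJ m⁻²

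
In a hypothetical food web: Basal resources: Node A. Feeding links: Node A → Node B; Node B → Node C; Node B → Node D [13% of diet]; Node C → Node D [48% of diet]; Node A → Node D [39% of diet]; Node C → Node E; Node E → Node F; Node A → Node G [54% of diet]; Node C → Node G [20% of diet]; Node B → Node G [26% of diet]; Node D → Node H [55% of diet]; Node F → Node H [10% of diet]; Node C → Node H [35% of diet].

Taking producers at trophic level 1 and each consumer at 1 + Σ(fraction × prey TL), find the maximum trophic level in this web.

Node B: 1 + 1 = 2
Node C: 1 + 2 = 3
Node D: 1 + (0.13×2 + 0.48×3 + 0.39×1) = 3.09
Node E: 1 + 3 = 4
Node F: 1 + 4 = 5
Node G: 1 + (0.54×1 + 0.2×3 + 0.26×2) = 2.66
Node H: 1 + (0.55×3.09 + 0.1×5 + 0.35×3) = 4.2495

5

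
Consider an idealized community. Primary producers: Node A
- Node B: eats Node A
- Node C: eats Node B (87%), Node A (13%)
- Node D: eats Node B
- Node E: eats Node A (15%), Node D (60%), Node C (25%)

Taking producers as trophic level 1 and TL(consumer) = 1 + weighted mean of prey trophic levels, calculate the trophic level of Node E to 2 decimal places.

Node B: 1 + 1 = 2
Node C: 1 + (0.87×2 + 0.13×1) = 2.87
Node D: 1 + 2 = 3
Node E: 1 + (0.15×1 + 0.6×3 + 0.25×2.87) = 3.6675

3.67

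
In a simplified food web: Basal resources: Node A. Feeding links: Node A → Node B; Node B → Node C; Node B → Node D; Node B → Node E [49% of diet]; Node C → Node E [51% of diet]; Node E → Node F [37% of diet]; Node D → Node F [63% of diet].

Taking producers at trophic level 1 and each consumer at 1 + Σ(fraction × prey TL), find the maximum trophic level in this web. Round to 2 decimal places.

4.19

Node B: 1 + 1 = 2
Node C: 1 + 2 = 3
Node D: 1 + 2 = 3
Node E: 1 + (0.49×2 + 0.51×3) = 3.51
Node F: 1 + (0.37×3.51 + 0.63×3) = 4.1887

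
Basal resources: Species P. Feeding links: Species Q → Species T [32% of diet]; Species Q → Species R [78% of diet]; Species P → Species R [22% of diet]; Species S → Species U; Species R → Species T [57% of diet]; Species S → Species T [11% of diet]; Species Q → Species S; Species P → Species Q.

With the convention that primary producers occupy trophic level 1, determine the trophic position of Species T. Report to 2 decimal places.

Species Q: 1 + 1 = 2
Species R: 1 + (0.78×2 + 0.22×1) = 2.78
Species S: 1 + 2 = 3
Species T: 1 + (0.57×2.78 + 0.11×3 + 0.32×2) = 3.5546
Species U: 1 + 3 = 4

3.55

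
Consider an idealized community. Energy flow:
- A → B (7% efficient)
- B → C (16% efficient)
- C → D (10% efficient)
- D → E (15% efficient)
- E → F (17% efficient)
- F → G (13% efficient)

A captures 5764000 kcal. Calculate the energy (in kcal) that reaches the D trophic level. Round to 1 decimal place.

B: 5764000 × 0.07 = 403480 kcal
C: 403480 × 0.16 = 64556.8 kcal
D: 64556.8 × 0.1 = 6455.68 kcal

6455.7 kcal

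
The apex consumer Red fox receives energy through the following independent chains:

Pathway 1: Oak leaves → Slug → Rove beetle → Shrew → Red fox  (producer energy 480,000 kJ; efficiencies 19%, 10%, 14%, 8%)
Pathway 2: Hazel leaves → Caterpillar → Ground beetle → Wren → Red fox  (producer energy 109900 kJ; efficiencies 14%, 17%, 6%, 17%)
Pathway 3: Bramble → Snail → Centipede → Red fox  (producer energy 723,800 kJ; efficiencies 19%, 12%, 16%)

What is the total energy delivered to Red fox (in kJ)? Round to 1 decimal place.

Pathway 1: 480000 × 0.19 × 0.1 × 0.14 × 0.08 = 102.144 kJ
Pathway 2: 109900 × 0.14 × 0.17 × 0.06 × 0.17 = 26.679324 kJ
Pathway 3: 723800 × 0.19 × 0.12 × 0.16 = 2640.4224 kJ
Total at Red fox: 102.144 + 26.679324 + 2640.4224 = 2769.245724 kJ

2769.2 kJ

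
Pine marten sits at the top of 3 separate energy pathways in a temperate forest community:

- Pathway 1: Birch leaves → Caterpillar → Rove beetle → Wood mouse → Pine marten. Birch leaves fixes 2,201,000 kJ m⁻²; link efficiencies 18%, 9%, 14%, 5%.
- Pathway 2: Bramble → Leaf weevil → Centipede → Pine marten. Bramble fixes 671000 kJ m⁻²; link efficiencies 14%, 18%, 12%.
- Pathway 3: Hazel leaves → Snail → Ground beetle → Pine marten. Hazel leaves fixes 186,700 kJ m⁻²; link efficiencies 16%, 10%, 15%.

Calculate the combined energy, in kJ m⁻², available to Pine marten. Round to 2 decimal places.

2726.78 kJ m⁻²

Pathway 1: 2201000 × 0.18 × 0.09 × 0.14 × 0.05 = 249.5934 kJ m⁻²
Pathway 2: 671000 × 0.14 × 0.18 × 0.12 = 2029.104 kJ m⁻²
Pathway 3: 186700 × 0.16 × 0.1 × 0.15 = 448.08 kJ m⁻²
Total at Pine marten: 249.5934 + 2029.104 + 448.08 = 2726.7774 kJ m⁻²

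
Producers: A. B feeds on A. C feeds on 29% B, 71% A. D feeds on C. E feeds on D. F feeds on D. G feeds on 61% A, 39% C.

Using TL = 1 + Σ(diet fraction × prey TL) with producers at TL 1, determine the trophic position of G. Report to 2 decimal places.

B: 1 + 1 = 2
C: 1 + (0.29×2 + 0.71×1) = 2.29
D: 1 + 2.29 = 3.29
E: 1 + 3.29 = 4.29
F: 1 + 3.29 = 4.29
G: 1 + (0.61×1 + 0.39×2.29) = 2.5031

2.50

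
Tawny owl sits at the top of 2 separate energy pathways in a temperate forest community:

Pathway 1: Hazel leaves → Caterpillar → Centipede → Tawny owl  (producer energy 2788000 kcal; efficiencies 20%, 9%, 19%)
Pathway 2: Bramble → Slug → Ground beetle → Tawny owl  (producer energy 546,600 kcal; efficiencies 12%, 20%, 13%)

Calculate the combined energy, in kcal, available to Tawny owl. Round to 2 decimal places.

11240.35 kcal

Pathway 1: 2788000 × 0.2 × 0.09 × 0.19 = 9534.96 kcal
Pathway 2: 546600 × 0.12 × 0.2 × 0.13 = 1705.392 kcal
Total at Tawny owl: 9534.96 + 1705.392 = 11240.352 kcal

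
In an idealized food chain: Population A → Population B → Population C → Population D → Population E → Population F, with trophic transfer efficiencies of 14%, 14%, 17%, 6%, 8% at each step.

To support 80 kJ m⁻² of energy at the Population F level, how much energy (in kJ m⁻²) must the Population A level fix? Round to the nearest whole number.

5002001 kJ m⁻²

Cumulative transfer efficiency: 0.14 × 0.14 × 0.17 × 0.06 × 0.08 = 0.0000159936
Population A energy = 80 / 0.0000159936 = 5002001 kJ m⁻²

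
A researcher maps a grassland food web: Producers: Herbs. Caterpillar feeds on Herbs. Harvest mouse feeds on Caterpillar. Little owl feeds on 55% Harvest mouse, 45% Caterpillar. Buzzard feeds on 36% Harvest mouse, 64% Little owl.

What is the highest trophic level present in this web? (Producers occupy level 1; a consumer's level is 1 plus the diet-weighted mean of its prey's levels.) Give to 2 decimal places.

4.35

Caterpillar: 1 + 1 = 2
Harvest mouse: 1 + 2 = 3
Little owl: 1 + (0.55×3 + 0.45×2) = 3.55
Buzzard: 1 + (0.36×3 + 0.64×3.55) = 4.352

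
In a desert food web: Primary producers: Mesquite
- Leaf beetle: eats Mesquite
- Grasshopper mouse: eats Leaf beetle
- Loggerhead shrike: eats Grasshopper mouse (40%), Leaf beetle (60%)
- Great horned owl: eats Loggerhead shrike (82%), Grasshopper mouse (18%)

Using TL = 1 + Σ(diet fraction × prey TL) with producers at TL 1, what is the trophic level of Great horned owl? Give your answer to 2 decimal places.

4.33

Leaf beetle: 1 + 1 = 2
Grasshopper mouse: 1 + 2 = 3
Loggerhead shrike: 1 + (0.4×3 + 0.6×2) = 3.4
Great horned owl: 1 + (0.82×3.4 + 0.18×3) = 4.328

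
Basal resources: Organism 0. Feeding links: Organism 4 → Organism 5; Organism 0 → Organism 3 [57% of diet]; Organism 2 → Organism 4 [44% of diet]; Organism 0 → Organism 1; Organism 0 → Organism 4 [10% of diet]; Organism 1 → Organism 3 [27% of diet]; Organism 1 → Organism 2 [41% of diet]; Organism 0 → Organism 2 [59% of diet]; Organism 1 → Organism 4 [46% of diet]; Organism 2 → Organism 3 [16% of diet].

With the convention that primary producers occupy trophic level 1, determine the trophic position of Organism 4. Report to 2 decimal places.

3.08

Organism 1: 1 + 1 = 2
Organism 2: 1 + (0.41×2 + 0.59×1) = 2.41
Organism 3: 1 + (0.57×1 + 0.16×2.41 + 0.27×2) = 2.4956
Organism 4: 1 + (0.44×2.41 + 0.1×1 + 0.46×2) = 3.0804
Organism 5: 1 + 3.0804 = 4.0804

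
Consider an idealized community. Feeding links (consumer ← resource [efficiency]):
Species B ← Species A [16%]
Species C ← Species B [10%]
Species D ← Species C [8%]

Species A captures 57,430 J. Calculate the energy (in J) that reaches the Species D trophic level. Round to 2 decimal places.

73.51 J

Species B: 57430 × 0.16 = 9188.8 J
Species C: 9188.8 × 0.1 = 918.88 J
Species D: 918.88 × 0.08 = 73.5104 J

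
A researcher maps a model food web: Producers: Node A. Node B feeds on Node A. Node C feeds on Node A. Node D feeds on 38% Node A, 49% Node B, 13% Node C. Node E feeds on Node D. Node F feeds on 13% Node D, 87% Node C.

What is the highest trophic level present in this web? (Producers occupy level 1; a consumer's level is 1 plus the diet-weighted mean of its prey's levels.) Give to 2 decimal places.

Node B: 1 + 1 = 2
Node C: 1 + 1 = 2
Node D: 1 + (0.38×1 + 0.49×2 + 0.13×2) = 2.62
Node E: 1 + 2.62 = 3.62
Node F: 1 + (0.13×2.62 + 0.87×2) = 3.0806

3.62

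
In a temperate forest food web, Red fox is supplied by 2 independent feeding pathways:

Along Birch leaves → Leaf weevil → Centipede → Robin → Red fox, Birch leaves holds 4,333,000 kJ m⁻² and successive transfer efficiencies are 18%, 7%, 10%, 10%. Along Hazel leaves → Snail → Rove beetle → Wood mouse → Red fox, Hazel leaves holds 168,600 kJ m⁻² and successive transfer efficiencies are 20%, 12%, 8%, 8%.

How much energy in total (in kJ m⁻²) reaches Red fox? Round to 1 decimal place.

Via Birch leaves: 4333000 × 0.18 × 0.07 × 0.1 × 0.1 = 545.958 kJ m⁻²
Via Hazel leaves: 168600 × 0.2 × 0.12 × 0.08 × 0.08 = 25.89696 kJ m⁻²
Total at Red fox: 545.958 + 25.89696 = 571.85496 kJ m⁻²

571.9 kJ m⁻²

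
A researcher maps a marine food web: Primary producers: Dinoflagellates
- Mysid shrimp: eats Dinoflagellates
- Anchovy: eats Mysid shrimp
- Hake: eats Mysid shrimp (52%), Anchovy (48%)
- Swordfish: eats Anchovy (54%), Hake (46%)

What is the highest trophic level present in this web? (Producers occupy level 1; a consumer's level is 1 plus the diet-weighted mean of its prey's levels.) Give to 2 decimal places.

4.22

Mysid shrimp: 1 + 1 = 2
Anchovy: 1 + 2 = 3
Hake: 1 + (0.52×2 + 0.48×3) = 3.48
Swordfish: 1 + (0.54×3 + 0.46×3.48) = 4.2208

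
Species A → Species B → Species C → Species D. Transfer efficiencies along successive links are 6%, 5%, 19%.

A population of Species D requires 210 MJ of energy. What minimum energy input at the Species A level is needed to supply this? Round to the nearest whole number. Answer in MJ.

Cumulative transfer efficiency: 0.06 × 0.05 × 0.19 = 0.00057
Species A energy = 210 / 0.00057 = 368421 MJ

368421 MJ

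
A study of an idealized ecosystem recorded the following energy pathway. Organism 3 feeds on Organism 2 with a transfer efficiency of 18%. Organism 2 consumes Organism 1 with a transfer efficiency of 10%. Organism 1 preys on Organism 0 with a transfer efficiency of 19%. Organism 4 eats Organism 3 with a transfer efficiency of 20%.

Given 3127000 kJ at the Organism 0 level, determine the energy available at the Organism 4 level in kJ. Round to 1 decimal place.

2138.9 kJ

Organism 1: 3127000 × 0.19 = 594130 kJ
Organism 2: 594130 × 0.1 = 59413 kJ
Organism 3: 59413 × 0.18 = 10694.34 kJ
Organism 4: 10694.34 × 0.2 = 2138.868 kJ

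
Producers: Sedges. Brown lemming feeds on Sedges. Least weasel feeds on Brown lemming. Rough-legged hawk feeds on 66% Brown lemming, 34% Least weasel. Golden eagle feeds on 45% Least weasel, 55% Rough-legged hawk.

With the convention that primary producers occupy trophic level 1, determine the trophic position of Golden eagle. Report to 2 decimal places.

Brown lemming: 1 + 1 = 2
Least weasel: 1 + 2 = 3
Rough-legged hawk: 1 + (0.66×2 + 0.34×3) = 3.34
Golden eagle: 1 + (0.45×3 + 0.55×3.34) = 4.187

4.19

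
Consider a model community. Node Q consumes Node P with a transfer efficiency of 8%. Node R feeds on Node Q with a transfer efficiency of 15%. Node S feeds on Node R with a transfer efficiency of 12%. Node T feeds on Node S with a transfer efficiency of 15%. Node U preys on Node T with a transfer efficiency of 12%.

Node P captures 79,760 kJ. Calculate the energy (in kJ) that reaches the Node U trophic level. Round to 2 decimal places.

Node Q: 79760 × 0.08 = 6380.8 kJ
Node R: 6380.8 × 0.15 = 957.12 kJ
Node S: 957.12 × 0.12 = 114.8544 kJ
Node T: 114.8544 × 0.15 = 17.22816 kJ
Node U: 17.22816 × 0.12 = 2.0673792 kJ

2.07 kJ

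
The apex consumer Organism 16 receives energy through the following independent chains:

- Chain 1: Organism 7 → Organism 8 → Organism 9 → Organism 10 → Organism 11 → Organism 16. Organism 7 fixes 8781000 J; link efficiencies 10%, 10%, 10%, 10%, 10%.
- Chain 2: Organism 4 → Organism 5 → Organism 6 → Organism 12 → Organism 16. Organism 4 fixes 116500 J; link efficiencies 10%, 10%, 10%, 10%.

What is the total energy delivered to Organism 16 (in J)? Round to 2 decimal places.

Chain 1: 8781000 × 0.1 × 0.1 × 0.1 × 0.1 × 0.1 = 87.81 J
Chain 2: 116500 × 0.1 × 0.1 × 0.1 × 0.1 = 11.65 J
Total at Organism 16: 87.81 + 11.65 = 99.46 J

99.46 J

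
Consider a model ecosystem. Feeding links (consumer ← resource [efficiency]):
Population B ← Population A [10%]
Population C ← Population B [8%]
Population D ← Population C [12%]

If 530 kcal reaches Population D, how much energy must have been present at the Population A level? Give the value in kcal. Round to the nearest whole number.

Cumulative transfer efficiency: 0.1 × 0.08 × 0.12 = 0.00096
Population A energy = 530 / 0.00096 = 552083 kcal

552083 kcal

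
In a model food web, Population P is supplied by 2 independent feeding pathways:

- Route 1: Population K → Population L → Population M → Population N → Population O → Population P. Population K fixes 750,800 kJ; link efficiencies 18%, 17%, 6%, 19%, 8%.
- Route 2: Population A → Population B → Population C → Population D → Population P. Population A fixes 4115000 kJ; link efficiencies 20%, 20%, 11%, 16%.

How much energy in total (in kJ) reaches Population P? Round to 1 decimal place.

Route 1: 750800 × 0.18 × 0.17 × 0.06 × 0.19 × 0.08 = 20.95272576 kJ
Route 2: 4115000 × 0.2 × 0.2 × 0.11 × 0.16 = 2896.96 kJ
Total at Population P: 20.95272576 + 2896.96 = 2917.91272576 kJ

2917.9 kJ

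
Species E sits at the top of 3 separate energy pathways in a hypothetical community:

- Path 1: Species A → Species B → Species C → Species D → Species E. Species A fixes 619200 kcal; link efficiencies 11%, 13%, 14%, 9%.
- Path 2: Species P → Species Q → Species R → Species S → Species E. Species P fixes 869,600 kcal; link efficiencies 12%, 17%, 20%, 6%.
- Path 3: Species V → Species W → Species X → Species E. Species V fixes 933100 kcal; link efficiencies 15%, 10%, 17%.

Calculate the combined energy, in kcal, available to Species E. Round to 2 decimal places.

Path 1: 619200 × 0.11 × 0.13 × 0.14 × 0.09 = 111.567456 kcal
Path 2: 869600 × 0.12 × 0.17 × 0.2 × 0.06 = 212.87808 kcal
Path 3: 933100 × 0.15 × 0.1 × 0.17 = 2379.405 kcal
Total at Species E: 111.567456 + 212.87808 + 2379.405 = 2703.850536 kcal

2703.85 kcal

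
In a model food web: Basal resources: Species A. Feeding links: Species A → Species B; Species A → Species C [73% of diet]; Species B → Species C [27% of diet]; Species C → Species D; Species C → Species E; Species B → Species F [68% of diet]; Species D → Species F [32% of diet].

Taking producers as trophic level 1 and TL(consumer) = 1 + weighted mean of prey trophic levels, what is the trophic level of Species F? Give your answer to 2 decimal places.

3.41

Species B: 1 + 1 = 2
Species C: 1 + (0.73×1 + 0.27×2) = 2.27
Species D: 1 + 2.27 = 3.27
Species E: 1 + 2.27 = 3.27
Species F: 1 + (0.68×2 + 0.32×3.27) = 3.4064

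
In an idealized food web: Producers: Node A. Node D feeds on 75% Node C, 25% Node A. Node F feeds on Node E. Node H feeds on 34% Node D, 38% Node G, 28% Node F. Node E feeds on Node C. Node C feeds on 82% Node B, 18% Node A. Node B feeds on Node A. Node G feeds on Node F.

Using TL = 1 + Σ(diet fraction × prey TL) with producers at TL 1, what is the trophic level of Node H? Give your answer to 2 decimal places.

Node B: 1 + 1 = 2
Node C: 1 + (0.82×2 + 0.18×1) = 2.82
Node D: 1 + (0.75×2.82 + 0.25×1) = 3.365
Node E: 1 + 2.82 = 3.82
Node F: 1 + 3.82 = 4.82
Node G: 1 + 4.82 = 5.82
Node H: 1 + (0.34×3.365 + 0.38×5.82 + 0.28×4.82) = 5.7053

5.71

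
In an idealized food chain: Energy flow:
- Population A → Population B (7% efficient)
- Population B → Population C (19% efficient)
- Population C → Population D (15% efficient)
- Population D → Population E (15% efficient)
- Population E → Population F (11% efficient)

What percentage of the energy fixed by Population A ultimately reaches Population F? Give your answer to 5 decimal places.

Product of link efficiencies: 0.07 × 0.19 × 0.15 × 0.15 × 0.11 = 0.0000329175
As a percentage: 0.0000329175 × 100 = 0.00329%

0.00329%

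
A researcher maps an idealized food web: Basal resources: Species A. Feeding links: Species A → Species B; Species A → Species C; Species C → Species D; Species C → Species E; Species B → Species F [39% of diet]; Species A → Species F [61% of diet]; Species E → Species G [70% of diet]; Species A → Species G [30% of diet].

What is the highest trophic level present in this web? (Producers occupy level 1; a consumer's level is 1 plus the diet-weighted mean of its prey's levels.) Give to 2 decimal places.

3.40

Species B: 1 + 1 = 2
Species C: 1 + 1 = 2
Species D: 1 + 2 = 3
Species E: 1 + 2 = 3
Species F: 1 + (0.39×2 + 0.61×1) = 2.39
Species G: 1 + (0.7×3 + 0.3×1) = 3.4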